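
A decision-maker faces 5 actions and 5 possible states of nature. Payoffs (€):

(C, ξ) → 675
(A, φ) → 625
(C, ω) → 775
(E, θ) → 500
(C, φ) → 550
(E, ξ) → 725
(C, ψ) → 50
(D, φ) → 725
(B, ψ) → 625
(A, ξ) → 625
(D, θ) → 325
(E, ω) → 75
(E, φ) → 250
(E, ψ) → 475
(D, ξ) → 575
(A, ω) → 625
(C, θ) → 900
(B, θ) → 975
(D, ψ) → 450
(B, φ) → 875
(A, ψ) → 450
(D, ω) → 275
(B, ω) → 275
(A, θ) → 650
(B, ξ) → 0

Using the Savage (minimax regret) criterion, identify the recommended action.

Column bests: θ=975, φ=875, ψ=625, ω=775, ξ=725.
A regrets: 325, 250, 175, 150, 100 → max 325
B regrets: 0, 0, 0, 500, 725 → max 725
C regrets: 75, 325, 575, 0, 50 → max 575
D regrets: 650, 150, 175, 500, 150 → max 650
E regrets: 475, 625, 150, 700, 0 → max 700
Smallest max regret = 325 → A.

A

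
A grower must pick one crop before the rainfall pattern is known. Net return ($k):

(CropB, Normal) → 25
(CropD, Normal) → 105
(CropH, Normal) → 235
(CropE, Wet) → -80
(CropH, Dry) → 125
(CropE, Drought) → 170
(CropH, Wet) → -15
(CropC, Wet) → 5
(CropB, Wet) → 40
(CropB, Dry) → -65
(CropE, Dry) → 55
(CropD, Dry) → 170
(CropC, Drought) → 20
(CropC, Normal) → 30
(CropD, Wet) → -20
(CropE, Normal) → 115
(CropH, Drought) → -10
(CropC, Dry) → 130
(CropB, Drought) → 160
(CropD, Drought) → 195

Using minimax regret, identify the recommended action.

Column bests: Drought=195, Dry=170, Normal=235, Wet=40.
CropC regrets: 175, 40, 205, 35 → max 205
CropB regrets: 35, 235, 210, 0 → max 235
CropH regrets: 205, 45, 0, 55 → max 205
CropD regrets: 0, 0, 130, 60 → max 130
CropE regrets: 25, 115, 120, 120 → max 120
Smallest max regret = 120 → CropE.

CropE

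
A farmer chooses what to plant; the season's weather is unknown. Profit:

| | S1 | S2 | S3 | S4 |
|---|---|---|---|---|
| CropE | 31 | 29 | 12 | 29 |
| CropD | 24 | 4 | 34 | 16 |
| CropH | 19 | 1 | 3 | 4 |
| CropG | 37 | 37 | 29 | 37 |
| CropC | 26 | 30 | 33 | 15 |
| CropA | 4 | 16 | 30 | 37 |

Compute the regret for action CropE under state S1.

Best payoff under S1 is 37.
Regret = 37 − 31 = 6.

6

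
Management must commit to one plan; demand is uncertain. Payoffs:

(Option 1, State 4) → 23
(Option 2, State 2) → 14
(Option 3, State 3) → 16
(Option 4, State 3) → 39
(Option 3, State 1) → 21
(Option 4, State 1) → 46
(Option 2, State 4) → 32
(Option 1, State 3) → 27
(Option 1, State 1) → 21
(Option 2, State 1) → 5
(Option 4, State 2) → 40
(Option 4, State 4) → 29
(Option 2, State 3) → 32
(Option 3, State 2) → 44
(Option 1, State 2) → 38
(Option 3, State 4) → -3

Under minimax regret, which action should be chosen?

Column bests: State 1=46, State 2=44, State 3=39, State 4=32.
Option 1 regrets: 25, 6, 12, 9 → max 25
Option 2 regrets: 41, 30, 7, 0 → max 41
Option 3 regrets: 25, 0, 23, 35 → max 35
Option 4 regrets: 0, 4, 0, 3 → max 4
Smallest max regret = 4 → Option 4.

Option 4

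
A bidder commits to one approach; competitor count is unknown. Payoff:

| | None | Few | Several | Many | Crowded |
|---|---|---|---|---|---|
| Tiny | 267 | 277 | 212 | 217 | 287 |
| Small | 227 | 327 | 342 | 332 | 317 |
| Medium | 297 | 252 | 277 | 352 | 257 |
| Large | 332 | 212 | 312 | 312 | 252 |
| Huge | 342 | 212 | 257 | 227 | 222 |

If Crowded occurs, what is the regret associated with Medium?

60

Best payoff under Crowded is 317.
Regret = 317 − 257 = 60.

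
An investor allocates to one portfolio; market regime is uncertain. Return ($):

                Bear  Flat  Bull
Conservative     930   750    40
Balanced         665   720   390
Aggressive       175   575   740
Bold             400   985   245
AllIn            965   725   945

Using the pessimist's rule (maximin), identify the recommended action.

AllIn

Row minima: Conservative=40, Balanced=390, Aggressive=175, Bold=245, AllIn=725
Best worst-case = 725 → AllIn.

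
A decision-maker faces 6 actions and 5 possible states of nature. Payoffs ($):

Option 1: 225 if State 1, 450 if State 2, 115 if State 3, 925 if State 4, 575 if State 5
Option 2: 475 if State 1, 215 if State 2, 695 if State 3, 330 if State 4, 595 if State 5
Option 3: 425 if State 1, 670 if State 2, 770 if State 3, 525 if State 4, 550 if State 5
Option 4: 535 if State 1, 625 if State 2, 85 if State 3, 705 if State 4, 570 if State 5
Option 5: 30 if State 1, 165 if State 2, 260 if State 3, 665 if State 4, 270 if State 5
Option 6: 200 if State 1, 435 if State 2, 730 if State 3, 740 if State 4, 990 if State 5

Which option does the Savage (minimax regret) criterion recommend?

Column bests: State 1=535, State 2=670, State 3=770, State 4=925, State 5=990.
Option 1 regrets: 310, 220, 655, 0, 415 → max 655
Option 2 regrets: 60, 455, 75, 595, 395 → max 595
Option 3 regrets: 110, 0, 0, 400, 440 → max 440
Option 4 regrets: 0, 45, 685, 220, 420 → max 685
Option 5 regrets: 505, 505, 510, 260, 720 → max 720
Option 6 regrets: 335, 235, 40, 185, 0 → max 335
Smallest max regret = 335 → Option 6.

Option 6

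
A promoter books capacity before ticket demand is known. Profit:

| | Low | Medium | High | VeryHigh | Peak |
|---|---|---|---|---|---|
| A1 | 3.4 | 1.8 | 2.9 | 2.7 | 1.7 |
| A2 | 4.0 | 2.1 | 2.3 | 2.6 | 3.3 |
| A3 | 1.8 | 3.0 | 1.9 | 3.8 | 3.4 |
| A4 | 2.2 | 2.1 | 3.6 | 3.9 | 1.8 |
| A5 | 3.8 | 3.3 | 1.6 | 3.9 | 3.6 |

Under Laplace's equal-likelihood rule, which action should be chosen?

A5

Row averages: A1=2.5, A2=2.86, A3=2.78, A4=2.72, A5=3.24
Highest average = 3.24 → A5.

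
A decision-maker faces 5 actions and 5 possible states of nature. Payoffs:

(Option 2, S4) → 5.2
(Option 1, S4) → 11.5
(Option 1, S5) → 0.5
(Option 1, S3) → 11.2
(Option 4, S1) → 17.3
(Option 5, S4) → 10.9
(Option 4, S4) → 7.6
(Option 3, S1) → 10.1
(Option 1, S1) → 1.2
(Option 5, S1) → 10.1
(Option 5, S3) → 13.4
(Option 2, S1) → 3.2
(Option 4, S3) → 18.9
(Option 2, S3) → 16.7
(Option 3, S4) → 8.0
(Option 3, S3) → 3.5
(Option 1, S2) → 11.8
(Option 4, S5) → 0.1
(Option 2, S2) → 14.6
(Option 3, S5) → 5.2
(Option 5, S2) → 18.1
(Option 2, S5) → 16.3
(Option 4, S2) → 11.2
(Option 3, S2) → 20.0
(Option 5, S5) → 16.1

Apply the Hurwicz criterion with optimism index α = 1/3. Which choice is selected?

Option 1: 1/3·11.8 + 2/3·0.5 = 64/15
Option 2: 1/3·16.7 + 2/3·3.2 = 7.7
Option 3: 1/3·20.0 + 2/3·3.5 = 9
Option 4: 1/3·18.9 + 2/3·0.1 = 191/30
Option 5: 1/3·18.1 + 2/3·10.1 = 383/30
Highest Hurwicz score = 383/30 → Option 5.

Option 5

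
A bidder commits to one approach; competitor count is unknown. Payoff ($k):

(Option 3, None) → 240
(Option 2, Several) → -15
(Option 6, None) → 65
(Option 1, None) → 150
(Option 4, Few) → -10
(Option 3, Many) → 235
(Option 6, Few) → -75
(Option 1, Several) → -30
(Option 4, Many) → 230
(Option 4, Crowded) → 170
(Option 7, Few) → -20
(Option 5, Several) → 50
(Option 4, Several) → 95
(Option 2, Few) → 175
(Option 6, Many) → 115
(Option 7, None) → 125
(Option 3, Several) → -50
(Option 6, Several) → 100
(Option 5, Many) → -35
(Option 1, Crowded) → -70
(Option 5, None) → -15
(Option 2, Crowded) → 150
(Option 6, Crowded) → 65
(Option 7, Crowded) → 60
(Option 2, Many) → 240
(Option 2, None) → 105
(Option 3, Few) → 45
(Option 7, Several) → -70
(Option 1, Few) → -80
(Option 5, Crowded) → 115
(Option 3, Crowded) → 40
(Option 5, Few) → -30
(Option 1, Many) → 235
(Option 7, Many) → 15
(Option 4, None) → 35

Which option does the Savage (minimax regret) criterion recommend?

Option 2

Column bests: None=240, Few=175, Several=100, Many=240, Crowded=170.
Option 1 regrets: 90, 255, 130, 5, 240 → max 255
Option 2 regrets: 135, 0, 115, 0, 20 → max 135
Option 3 regrets: 0, 130, 150, 5, 130 → max 150
Option 4 regrets: 205, 185, 5, 10, 0 → max 205
Option 5 regrets: 255, 205, 50, 275, 55 → max 275
Option 6 regrets: 175, 250, 0, 125, 105 → max 250
Option 7 regrets: 115, 195, 170, 225, 110 → max 225
Smallest max regret = 135 → Option 2.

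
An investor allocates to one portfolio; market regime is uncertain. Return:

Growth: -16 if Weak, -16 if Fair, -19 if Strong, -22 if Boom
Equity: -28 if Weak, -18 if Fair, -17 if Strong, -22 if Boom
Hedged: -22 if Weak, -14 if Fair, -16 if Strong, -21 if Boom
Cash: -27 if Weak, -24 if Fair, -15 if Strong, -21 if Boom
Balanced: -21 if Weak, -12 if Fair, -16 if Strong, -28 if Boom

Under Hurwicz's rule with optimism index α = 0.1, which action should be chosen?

Growth: 0.1·(-16) + 0.9·(-22) = -21.4
Equity: 0.1·(-17) + 0.9·(-28) = -26.9
Hedged: 0.1·(-14) + 0.9·(-22) = -21.2
Cash: 0.1·(-15) + 0.9·(-27) = -25.8
Balanced: 0.1·(-12) + 0.9·(-28) = -26.4
Highest Hurwicz score = -21.2 → Hedged.

Hedged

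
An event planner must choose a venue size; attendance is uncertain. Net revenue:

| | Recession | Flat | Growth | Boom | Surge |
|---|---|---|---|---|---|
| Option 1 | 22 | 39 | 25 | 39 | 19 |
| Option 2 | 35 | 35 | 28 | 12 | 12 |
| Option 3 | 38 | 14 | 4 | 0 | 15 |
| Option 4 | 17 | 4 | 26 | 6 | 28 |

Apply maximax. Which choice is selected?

Row maxima: Option 1=39, Option 2=35, Option 3=38, Option 4=28
Best best-case = 39 → Option 1.

Option 1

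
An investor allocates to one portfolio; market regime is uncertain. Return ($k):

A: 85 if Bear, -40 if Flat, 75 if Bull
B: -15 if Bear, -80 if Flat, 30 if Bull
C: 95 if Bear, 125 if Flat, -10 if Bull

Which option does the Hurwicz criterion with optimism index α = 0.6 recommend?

A: 0.6·85 + 0.4·(-40) = 35
B: 0.6·30 + 0.4·(-80) = -14
C: 0.6·125 + 0.4·(-10) = 71
Highest Hurwicz score = 71 → C.

C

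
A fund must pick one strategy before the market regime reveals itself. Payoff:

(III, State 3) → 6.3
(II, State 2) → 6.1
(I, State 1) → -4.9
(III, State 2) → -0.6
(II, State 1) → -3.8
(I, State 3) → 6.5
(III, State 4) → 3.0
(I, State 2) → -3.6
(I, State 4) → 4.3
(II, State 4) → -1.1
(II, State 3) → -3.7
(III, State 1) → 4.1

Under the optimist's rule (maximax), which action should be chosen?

Row maxima: I=6.5, II=6.1, III=6.3
Best best-case = 6.5 → I.

I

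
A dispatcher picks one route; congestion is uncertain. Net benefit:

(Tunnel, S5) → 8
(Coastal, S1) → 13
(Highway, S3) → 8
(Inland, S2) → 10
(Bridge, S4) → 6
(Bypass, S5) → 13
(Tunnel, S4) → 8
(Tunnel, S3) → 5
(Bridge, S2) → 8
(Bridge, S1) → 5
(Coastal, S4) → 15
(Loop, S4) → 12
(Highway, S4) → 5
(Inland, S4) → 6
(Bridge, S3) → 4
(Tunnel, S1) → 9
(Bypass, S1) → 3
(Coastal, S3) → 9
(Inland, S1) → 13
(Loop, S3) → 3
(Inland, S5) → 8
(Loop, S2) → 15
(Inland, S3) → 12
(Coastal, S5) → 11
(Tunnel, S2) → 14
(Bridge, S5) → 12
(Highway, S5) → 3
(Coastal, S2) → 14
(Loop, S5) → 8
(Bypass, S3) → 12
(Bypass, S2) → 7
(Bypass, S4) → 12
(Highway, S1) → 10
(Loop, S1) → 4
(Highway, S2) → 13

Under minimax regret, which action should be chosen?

Coastal

Column bests: S1=13, S2=15, S3=12, S4=15, S5=13.
Loop regrets: 9, 0, 9, 3, 5 → max 9
Bridge regrets: 8, 7, 8, 9, 1 → max 9
Highway regrets: 3, 2, 4, 10, 10 → max 10
Coastal regrets: 0, 1, 3, 0, 2 → max 3
Inland regrets: 0, 5, 0, 9, 5 → max 9
Bypass regrets: 10, 8, 0, 3, 0 → max 10
Tunnel regrets: 4, 1, 7, 7, 5 → max 7
Smallest max regret = 3 → Coastal.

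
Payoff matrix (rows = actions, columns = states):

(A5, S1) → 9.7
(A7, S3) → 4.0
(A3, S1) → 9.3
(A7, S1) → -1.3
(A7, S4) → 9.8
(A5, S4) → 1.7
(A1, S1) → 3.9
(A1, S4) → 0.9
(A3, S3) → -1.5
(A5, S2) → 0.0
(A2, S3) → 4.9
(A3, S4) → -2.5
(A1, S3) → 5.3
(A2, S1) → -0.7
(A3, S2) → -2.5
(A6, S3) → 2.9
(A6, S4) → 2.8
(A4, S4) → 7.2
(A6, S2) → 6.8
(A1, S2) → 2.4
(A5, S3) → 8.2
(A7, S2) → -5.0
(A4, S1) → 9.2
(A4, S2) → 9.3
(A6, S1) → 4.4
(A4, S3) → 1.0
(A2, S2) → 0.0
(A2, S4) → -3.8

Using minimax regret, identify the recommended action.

Column bests: S1=9.7, S2=9.3, S3=8.2, S4=9.8.
A1 regrets: 5.8, 6.9, 2.9, 8.9 → max 8.9
A2 regrets: 10.4, 9.3, 3.3, 13.6 → max 13.6
A3 regrets: 0.4, 11.8, 9.7, 12.3 → max 12.3
A4 regrets: 0.5, 0.0, 7.2, 2.6 → max 7.2
A5 regrets: 0.0, 9.3, 0.0, 8.1 → max 9.3
A6 regrets: 5.3, 2.5, 5.3, 7.0 → max 7.0
A7 regrets: 11.0, 14.3, 4.2, 0.0 → max 14.3
Smallest max regret = 7.0 → A6.

A6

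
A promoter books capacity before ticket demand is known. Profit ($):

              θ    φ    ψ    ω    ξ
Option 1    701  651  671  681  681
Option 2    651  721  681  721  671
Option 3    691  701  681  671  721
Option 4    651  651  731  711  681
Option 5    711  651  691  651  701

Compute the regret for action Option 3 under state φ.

Best payoff under φ is 721.
Regret = 721 − 701 = 20.

20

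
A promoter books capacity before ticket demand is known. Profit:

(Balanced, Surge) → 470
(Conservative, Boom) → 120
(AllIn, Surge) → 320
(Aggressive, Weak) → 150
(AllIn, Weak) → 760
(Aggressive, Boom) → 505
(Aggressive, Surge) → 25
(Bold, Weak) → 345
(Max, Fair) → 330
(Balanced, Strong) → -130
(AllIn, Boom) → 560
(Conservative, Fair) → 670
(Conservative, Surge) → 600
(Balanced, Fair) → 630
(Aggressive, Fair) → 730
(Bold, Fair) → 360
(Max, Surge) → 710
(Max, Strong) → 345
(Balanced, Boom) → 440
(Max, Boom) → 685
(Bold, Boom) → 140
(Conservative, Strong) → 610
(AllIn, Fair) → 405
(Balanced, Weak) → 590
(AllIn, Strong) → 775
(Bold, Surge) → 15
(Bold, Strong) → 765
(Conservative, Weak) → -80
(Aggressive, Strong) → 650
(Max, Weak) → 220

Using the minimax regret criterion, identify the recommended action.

Column bests: Weak=760, Fair=730, Strong=775, Boom=685, Surge=710.
Conservative regrets: 840, 60, 165, 565, 110 → max 840
Balanced regrets: 170, 100, 905, 245, 240 → max 905
Aggressive regrets: 610, 0, 125, 180, 685 → max 685
Bold regrets: 415, 370, 10, 545, 695 → max 695
AllIn regrets: 0, 325, 0, 125, 390 → max 390
Max regrets: 540, 400, 430, 0, 0 → max 540
Smallest max regret = 390 → AllIn.

AllIn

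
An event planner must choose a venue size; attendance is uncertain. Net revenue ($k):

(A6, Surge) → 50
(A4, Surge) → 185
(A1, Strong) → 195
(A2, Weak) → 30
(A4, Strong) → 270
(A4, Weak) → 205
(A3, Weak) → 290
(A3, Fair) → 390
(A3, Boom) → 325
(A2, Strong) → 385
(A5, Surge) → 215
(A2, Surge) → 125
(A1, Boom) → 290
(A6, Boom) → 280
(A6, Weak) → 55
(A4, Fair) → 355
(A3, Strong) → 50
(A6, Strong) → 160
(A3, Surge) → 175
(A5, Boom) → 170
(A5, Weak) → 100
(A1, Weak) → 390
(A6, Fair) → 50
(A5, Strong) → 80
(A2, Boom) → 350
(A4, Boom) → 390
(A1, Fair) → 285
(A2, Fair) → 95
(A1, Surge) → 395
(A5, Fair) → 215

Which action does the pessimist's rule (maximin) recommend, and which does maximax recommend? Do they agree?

maximin → A1; maximax → A1 (agree)

Row minima: A1=195, A2=30, A3=50, A4=185, A5=80, A6=50
Best worst-case = 195 → A1.
Row maxima: A1=395, A2=385, A3=390, A4=390, A5=215, A6=280
Best best-case = 395 → A1.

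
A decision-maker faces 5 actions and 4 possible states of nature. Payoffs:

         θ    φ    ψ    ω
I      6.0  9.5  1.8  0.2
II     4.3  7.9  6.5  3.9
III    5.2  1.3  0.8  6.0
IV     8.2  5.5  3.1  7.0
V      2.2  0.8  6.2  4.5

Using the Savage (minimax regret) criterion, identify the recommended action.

Column bests: θ=8.2, φ=9.5, ψ=6.5, ω=7.0.
I regrets: 2.2, 0.0, 4.7, 6.8 → max 6.8
II regrets: 3.9, 1.6, 0.0, 3.1 → max 3.9
III regrets: 3.0, 8.2, 5.7, 1.0 → max 8.2
IV regrets: 0.0, 4.0, 3.4, 0.0 → max 4.0
V regrets: 6.0, 8.7, 0.3, 2.5 → max 8.7
Smallest max regret = 3.9 → II.

II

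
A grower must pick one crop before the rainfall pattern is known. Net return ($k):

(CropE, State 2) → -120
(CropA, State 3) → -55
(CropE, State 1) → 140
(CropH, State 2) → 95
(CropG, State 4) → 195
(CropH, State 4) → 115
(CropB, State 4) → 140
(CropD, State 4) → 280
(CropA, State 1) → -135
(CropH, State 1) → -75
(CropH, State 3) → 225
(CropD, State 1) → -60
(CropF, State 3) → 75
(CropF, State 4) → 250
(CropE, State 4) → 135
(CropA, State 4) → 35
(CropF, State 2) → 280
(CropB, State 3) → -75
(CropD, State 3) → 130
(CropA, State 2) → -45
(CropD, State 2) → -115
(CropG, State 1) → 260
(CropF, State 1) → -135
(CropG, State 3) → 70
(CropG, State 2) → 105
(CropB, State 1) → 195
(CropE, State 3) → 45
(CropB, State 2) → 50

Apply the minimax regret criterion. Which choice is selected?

Column bests: State 1=260, State 2=280, State 3=225, State 4=280.
CropA regrets: 395, 325, 280, 245 → max 395
CropD regrets: 320, 395, 95, 0 → max 395
CropE regrets: 120, 400, 180, 145 → max 400
CropG regrets: 0, 175, 155, 85 → max 175
CropB regrets: 65, 230, 300, 140 → max 300
CropF regrets: 395, 0, 150, 30 → max 395
CropH regrets: 335, 185, 0, 165 → max 335
Smallest max regret = 175 → CropG.

CropG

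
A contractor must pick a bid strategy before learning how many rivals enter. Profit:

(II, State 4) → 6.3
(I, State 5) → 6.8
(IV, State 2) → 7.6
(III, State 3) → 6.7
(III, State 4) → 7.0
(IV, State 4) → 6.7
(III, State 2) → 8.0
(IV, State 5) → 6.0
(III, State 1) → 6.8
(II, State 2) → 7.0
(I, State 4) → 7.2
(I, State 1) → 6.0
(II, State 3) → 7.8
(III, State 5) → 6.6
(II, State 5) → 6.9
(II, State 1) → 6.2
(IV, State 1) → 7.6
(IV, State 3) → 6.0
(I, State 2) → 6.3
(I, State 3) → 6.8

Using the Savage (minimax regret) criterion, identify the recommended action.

Column bests: State 1=7.6, State 2=8.0, State 3=7.8, State 4=7.2, State 5=6.9.
I regrets: 1.6, 1.7, 1.0, 0.0, 0.1 → max 1.7
II regrets: 1.4, 1.0, 0.0, 0.9, 0.0 → max 1.4
III regrets: 0.8, 0.0, 1.1, 0.2, 0.3 → max 1.1
IV regrets: 0.0, 0.4, 1.8, 0.5, 0.9 → max 1.8
Smallest max regret = 1.1 → III.

III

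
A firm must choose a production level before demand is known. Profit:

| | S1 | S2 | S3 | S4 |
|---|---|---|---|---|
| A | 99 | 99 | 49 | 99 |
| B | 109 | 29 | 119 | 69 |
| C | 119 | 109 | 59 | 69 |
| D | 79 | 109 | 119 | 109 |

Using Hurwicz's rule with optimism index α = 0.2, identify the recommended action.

D

A: 0.2·99 + 0.8·49 = 59
B: 0.2·119 + 0.8·29 = 47
C: 0.2·119 + 0.8·59 = 71
D: 0.2·119 + 0.8·79 = 87
Highest Hurwicz score = 87 → D.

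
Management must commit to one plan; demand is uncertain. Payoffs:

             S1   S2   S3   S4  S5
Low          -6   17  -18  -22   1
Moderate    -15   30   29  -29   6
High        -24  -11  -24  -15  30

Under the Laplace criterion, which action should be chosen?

Moderate

Row averages: Low=-5.6, Moderate=4.2, High=-8.8
Highest average = 4.2 → Moderate.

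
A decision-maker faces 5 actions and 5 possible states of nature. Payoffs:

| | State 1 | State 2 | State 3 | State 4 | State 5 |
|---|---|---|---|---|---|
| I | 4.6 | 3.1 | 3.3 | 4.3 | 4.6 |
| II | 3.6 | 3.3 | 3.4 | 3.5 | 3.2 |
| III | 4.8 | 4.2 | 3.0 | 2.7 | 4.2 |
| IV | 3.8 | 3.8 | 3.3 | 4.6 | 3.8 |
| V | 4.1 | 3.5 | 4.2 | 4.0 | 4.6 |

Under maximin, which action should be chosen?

V

Row minima: I=3.1, II=3.2, III=2.7, IV=3.3, V=3.5
Best worst-case = 3.5 → V.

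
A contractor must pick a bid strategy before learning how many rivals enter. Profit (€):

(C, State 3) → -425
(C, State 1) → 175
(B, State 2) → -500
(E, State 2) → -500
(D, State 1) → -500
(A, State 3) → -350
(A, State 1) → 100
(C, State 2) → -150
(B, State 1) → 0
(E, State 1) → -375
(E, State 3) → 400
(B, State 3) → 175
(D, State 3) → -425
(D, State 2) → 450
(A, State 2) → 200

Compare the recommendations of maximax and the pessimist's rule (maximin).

maximax → D; maximin → A (disagree)

Row maxima: A=200, B=175, C=175, D=450, E=400
Best best-case = 450 → D.
Row minima: A=-350, B=-500, C=-425, D=-500, E=-500
Best worst-case = -350 → A.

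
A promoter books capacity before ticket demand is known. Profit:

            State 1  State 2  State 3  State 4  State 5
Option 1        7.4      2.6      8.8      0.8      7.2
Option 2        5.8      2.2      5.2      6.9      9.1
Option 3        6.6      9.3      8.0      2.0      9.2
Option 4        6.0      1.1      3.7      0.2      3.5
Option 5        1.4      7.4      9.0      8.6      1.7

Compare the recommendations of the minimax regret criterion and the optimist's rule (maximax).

minimax regret → Option 3; maximax → Option 3 (agree)

Column bests: State 1=7.4, State 2=9.3, State 3=9.0, State 4=8.6, State 5=9.2.
Option 1 regrets: 0.0, 6.7, 0.2, 7.8, 2.0 → max 7.8
Option 2 regrets: 1.6, 7.1, 3.8, 1.7, 0.1 → max 7.1
Option 3 regrets: 0.8, 0.0, 1.0, 6.6, 0.0 → max 6.6
Option 4 regrets: 1.4, 8.2, 5.3, 8.4, 5.7 → max 8.4
Option 5 regrets: 6.0, 1.9, 0.0, 0.0, 7.5 → max 7.5
Smallest max regret = 6.6 → Option 3.
Row maxima: Option 1=8.8, Option 2=9.1, Option 3=9.3, Option 4=6.0, Option 5=9.0
Best best-case = 9.3 → Option 3.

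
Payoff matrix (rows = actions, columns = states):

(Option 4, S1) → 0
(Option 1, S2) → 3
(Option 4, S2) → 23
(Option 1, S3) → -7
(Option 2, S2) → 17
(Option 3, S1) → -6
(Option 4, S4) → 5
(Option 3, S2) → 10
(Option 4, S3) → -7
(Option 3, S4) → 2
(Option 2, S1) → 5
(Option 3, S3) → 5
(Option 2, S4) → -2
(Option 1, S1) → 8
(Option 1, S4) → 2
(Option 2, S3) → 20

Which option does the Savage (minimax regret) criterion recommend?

Option 2

Column bests: S1=8, S2=23, S3=20, S4=5.
Option 1 regrets: 0, 20, 27, 3 → max 27
Option 2 regrets: 3, 6, 0, 7 → max 7
Option 3 regrets: 14, 13, 15, 3 → max 15
Option 4 regrets: 8, 0, 27, 0 → max 27
Smallest max regret = 7 → Option 2.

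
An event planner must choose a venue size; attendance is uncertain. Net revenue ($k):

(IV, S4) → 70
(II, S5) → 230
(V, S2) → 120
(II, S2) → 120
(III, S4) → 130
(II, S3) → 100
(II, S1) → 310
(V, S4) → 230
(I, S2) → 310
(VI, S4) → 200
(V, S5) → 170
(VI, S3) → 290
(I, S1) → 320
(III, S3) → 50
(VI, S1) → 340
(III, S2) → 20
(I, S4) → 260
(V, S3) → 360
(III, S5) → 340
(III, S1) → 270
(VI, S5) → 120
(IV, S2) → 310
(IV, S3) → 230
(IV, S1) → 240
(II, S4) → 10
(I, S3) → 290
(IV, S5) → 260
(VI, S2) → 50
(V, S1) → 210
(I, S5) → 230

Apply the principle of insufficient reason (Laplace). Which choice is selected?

Row averages: I=282, II=154, III=162, IV=222, V=218, VI=200
Highest average = 282 → I.

I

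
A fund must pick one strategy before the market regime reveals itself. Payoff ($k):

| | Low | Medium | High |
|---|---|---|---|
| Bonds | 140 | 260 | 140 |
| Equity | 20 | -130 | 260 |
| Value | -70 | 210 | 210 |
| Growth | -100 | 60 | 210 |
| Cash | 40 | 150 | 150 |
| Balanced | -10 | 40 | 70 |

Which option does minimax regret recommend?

Column bests: Low=140, Medium=260, High=260.
Bonds regrets: 0, 0, 120 → max 120
Equity regrets: 120, 390, 0 → max 390
Value regrets: 210, 50, 50 → max 210
Growth regrets: 240, 200, 50 → max 240
Cash regrets: 100, 110, 110 → max 110
Balanced regrets: 150, 220, 190 → max 220
Smallest max regret = 110 → Cash.

Cash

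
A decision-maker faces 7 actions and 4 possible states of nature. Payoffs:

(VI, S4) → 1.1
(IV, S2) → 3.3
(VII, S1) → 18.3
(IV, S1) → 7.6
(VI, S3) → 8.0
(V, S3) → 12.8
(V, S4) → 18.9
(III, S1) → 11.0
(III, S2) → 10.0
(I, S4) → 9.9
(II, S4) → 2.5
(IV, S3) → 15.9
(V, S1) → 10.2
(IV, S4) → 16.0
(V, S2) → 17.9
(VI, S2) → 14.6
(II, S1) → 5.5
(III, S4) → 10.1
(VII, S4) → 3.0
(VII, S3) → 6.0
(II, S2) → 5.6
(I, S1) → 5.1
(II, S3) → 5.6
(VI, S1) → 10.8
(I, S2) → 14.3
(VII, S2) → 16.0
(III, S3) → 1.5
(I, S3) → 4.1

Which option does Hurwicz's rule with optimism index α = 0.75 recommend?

V

I: 0.75·14.3 + 0.25·4.1 = 11.75
II: 0.75·5.6 + 0.25·2.5 = 4.825
III: 0.75·11.0 + 0.25·1.5 = 8.625
IV: 0.75·16.0 + 0.25·3.3 = 12.825
V: 0.75·18.9 + 0.25·10.2 = 16.725
VI: 0.75·14.6 + 0.25·1.1 = 11.225
VII: 0.75·18.3 + 0.25·3.0 = 14.475
Highest Hurwicz score = 16.725 → V.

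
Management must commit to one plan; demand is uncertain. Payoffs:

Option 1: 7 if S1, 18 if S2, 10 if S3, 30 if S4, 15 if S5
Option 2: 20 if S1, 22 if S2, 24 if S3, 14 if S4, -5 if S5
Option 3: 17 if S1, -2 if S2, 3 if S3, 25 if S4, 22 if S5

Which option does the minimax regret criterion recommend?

Option 1

Column bests: S1=20, S2=22, S3=24, S4=30, S5=22.
Option 1 regrets: 13, 4, 14, 0, 7 → max 14
Option 2 regrets: 0, 0, 0, 16, 27 → max 27
Option 3 regrets: 3, 24, 21, 5, 0 → max 24
Smallest max regret = 14 → Option 1.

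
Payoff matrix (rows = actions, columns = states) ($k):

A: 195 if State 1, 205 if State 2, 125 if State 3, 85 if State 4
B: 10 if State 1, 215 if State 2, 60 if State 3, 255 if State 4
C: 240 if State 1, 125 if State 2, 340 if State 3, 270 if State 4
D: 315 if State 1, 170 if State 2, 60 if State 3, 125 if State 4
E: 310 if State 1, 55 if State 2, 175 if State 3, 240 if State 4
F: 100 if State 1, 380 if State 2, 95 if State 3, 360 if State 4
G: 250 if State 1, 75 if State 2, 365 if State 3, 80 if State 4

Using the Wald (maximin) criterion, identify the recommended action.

Row minima: A=85, B=10, C=125, D=60, E=55, F=95, G=75
Best worst-case = 125 → C.

C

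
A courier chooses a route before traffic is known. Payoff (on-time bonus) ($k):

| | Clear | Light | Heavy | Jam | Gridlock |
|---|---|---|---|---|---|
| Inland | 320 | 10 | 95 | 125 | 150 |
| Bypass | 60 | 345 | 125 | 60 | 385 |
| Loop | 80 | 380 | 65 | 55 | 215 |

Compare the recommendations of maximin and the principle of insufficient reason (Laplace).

Row minima: Inland=10, Bypass=60, Loop=55
Best worst-case = 60 → Bypass.
Row averages: Inland=140, Bypass=195, Loop=159
Highest average = 195 → Bypass.

maximin → Bypass; laplace → Bypass (agree)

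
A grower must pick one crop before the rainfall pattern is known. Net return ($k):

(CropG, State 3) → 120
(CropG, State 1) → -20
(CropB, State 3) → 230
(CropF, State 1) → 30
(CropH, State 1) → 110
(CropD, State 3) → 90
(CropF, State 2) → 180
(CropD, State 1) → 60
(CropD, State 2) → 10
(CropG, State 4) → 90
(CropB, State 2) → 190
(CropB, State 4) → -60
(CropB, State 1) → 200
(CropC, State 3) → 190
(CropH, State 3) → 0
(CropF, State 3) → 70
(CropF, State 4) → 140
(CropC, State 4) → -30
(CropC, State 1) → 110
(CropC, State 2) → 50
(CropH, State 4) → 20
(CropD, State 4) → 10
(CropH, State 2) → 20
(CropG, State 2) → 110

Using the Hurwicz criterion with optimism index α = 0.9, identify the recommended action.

CropB

CropF: 0.9·180 + 0.1·30 = 165
CropC: 0.9·190 + 0.1·(-30) = 168
CropH: 0.9·110 + 0.1·0 = 99
CropD: 0.9·90 + 0.1·10 = 82
CropB: 0.9·230 + 0.1·(-60) = 201
CropG: 0.9·120 + 0.1·(-20) = 106
Highest Hurwicz score = 201 → CropB.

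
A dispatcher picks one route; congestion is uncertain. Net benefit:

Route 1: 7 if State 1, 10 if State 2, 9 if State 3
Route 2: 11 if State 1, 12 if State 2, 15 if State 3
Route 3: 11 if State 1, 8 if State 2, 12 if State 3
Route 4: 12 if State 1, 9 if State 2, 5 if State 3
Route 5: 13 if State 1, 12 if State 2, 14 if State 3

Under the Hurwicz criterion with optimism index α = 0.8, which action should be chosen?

Route 1: 0.8·10 + 0.2·7 = 9.4
Route 2: 0.8·15 + 0.2·11 = 14.2
Route 3: 0.8·12 + 0.2·8 = 11.2
Route 4: 0.8·12 + 0.2·5 = 10.6
Route 5: 0.8·14 + 0.2·12 = 13.6
Highest Hurwicz score = 14.2 → Route 2.

Route 2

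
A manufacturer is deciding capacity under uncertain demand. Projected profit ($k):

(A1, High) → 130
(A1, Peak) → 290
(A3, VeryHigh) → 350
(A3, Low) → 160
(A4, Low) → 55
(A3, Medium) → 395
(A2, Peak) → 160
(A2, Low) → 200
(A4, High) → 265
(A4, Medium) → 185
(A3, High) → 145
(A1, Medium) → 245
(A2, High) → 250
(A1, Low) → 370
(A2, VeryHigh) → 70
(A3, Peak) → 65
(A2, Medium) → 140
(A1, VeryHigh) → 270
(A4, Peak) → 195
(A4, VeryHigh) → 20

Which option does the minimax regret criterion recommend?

A1

Column bests: Low=370, Medium=395, High=265, VeryHigh=350, Peak=290.
A1 regrets: 0, 150, 135, 80, 0 → max 150
A2 regrets: 170, 255, 15, 280, 130 → max 280
A3 regrets: 210, 0, 120, 0, 225 → max 225
A4 regrets: 315, 210, 0, 330, 95 → max 330
Smallest max regret = 150 → A1.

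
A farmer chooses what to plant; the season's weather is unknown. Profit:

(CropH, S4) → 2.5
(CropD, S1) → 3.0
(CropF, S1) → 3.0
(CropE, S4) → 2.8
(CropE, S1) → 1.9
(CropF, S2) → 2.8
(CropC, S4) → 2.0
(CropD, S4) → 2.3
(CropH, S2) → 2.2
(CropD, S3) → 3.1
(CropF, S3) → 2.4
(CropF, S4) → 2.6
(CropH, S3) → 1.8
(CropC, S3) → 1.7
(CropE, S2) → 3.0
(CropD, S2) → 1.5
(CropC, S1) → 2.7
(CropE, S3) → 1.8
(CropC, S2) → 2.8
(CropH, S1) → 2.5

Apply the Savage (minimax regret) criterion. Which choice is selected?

CropF

Column bests: S1=3.0, S2=3.0, S3=3.1, S4=2.8.
CropF regrets: 0.0, 0.2, 0.7, 0.2 → max 0.7
CropE regrets: 1.1, 0.0, 1.3, 0.0 → max 1.3
CropH regrets: 0.5, 0.8, 1.3, 0.3 → max 1.3
CropC regrets: 0.3, 0.2, 1.4, 0.8 → max 1.4
CropD regrets: 0.0, 1.5, 0.0, 0.5 → max 1.5
Smallest max regret = 0.7 → CropF.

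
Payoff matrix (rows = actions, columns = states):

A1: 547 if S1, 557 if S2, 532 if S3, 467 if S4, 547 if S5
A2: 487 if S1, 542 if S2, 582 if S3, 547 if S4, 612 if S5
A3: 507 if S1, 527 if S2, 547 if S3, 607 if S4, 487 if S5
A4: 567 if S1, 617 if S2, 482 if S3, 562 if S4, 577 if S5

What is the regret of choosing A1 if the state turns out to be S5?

Best payoff under S5 is 612.
Regret = 612 − 547 = 65.

65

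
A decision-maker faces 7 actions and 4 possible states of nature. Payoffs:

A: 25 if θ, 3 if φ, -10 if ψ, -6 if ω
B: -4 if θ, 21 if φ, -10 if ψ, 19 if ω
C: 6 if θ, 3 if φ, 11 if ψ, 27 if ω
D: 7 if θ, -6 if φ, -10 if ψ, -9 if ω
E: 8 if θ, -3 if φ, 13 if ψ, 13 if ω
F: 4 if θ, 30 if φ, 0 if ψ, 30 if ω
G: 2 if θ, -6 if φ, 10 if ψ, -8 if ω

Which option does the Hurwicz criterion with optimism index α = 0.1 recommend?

C

A: 0.1·25 + 0.9·(-10) = -6.5
B: 0.1·21 + 0.9·(-10) = -6.9
C: 0.1·27 + 0.9·3 = 5.4
D: 0.1·7 + 0.9·(-10) = -8.3
E: 0.1·13 + 0.9·(-3) = -1.4
F: 0.1·30 + 0.9·0 = 3
G: 0.1·10 + 0.9·(-8) = -6.2
Highest Hurwicz score = 5.4 → C.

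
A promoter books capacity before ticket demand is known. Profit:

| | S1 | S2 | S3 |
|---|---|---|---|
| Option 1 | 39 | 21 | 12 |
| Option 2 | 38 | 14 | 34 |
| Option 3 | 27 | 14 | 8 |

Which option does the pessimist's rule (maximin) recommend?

Row minima: Option 1=12, Option 2=14, Option 3=8
Best worst-case = 14 → Option 2.

Option 2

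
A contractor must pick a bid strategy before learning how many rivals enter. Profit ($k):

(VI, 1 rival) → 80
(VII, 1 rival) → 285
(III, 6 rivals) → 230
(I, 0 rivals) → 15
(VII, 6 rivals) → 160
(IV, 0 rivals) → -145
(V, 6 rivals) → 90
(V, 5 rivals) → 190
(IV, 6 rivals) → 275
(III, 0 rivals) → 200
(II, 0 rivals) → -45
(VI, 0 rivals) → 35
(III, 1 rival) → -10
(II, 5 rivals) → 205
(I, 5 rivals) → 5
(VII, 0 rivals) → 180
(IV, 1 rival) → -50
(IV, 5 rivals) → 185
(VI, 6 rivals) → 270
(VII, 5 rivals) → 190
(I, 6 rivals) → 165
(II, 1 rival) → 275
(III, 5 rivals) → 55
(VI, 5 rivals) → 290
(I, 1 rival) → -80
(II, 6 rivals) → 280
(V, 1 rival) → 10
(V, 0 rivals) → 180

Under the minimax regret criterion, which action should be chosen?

VII

Column bests: 0 rivals=200, 1 rival=285, 5 rivals=290, 6 rivals=280.
I regrets: 185, 365, 285, 115 → max 365
II regrets: 245, 10, 85, 0 → max 245
III regrets: 0, 295, 235, 50 → max 295
IV regrets: 345, 335, 105, 5 → max 345
V regrets: 20, 275, 100, 190 → max 275
VI regrets: 165, 205, 0, 10 → max 205
VII regrets: 20, 0, 100, 120 → max 120
Smallest max regret = 120 → VII.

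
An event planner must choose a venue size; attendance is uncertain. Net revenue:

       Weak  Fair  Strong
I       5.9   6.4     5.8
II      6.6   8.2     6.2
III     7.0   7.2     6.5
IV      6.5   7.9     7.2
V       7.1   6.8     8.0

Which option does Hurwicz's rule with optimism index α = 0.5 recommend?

I: 0.5·6.4 + 0.5·5.8 = 6.1
II: 0.5·8.2 + 0.5·6.2 = 7.2
III: 0.5·7.2 + 0.5·6.5 = 6.85
IV: 0.5·7.9 + 0.5·6.5 = 7.2
V: 0.5·8.0 + 0.5·6.8 = 7.4
Highest Hurwicz score = 7.4 → V.

V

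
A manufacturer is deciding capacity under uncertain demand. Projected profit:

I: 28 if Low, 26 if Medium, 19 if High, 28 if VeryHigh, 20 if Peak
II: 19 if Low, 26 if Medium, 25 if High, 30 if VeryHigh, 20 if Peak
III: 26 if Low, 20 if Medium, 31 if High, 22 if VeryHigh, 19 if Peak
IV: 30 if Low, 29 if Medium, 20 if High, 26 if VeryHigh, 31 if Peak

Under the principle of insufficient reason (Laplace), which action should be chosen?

Row averages: I=24.2, II=24, III=23.6, IV=27.2
Highest average = 27.2 → IV.

IV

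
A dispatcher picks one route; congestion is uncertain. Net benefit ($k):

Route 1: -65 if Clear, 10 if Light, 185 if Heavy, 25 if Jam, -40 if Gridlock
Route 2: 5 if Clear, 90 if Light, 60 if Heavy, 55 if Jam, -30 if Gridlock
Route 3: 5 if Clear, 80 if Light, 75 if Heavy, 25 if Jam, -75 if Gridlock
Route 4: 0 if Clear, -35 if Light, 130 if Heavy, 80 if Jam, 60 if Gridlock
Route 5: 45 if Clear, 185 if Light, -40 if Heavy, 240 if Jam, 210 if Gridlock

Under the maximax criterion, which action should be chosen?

Row maxima: Route 1=185, Route 2=90, Route 3=80, Route 4=130, Route 5=240
Best best-case = 240 → Route 5.

Route 5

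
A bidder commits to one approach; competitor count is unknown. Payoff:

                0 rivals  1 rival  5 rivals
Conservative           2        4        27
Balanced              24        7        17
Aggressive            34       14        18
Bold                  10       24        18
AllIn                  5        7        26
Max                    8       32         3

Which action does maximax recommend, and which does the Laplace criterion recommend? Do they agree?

Row maxima: Conservative=27, Balanced=24, Aggressive=34, Bold=24, AllIn=26, Max=32
Best best-case = 34 → Aggressive.
Row averages: Conservative=11, Balanced=16, Aggressive=22, Bold=52/3, AllIn=38/3, Max=43/3
Highest average = 22 → Aggressive.

maximax → Aggressive; laplace → Aggressive (agree)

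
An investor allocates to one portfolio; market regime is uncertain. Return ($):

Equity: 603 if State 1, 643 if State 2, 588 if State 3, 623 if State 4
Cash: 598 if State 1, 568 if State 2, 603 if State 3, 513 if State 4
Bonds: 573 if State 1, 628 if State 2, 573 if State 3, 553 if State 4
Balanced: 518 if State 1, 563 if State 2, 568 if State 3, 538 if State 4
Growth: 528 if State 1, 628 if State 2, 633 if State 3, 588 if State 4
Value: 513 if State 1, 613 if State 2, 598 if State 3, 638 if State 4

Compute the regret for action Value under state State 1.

Best payoff under State 1 is 603.
Regret = 603 − 513 = 90.

90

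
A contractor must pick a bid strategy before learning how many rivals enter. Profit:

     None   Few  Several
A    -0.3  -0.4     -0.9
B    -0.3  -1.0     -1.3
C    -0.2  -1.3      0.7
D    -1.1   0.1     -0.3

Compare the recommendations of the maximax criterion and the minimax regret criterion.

maximax → C; minimax regret → D (disagree)

Row maxima: A=-0.3, B=-0.3, C=0.7, D=0.1
Best best-case = 0.7 → C.
Column bests: None=-0.2, Few=0.1, Several=0.7.
A regrets: 0.1, 0.5, 1.6 → max 1.6
B regrets: 0.1, 1.1, 2.0 → max 2.0
C regrets: 0.0, 1.4, 0.0 → max 1.4
D regrets: 0.9, 0.0, 1.0 → max 1.0
Smallest max regret = 1.0 → D.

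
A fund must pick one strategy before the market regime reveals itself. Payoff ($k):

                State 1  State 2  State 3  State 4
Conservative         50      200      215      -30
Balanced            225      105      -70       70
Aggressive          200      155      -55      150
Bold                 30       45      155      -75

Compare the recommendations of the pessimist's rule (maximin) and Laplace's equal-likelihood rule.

Row minima: Conservative=-30, Balanced=-70, Aggressive=-55, Bold=-75
Best worst-case = -30 → Conservative.
Row averages: Conservative=108.75, Balanced=82.5, Aggressive=112.5, Bold=38.75
Highest average = 112.5 → Aggressive.

maximin → Conservative; laplace → Aggressive (disagree)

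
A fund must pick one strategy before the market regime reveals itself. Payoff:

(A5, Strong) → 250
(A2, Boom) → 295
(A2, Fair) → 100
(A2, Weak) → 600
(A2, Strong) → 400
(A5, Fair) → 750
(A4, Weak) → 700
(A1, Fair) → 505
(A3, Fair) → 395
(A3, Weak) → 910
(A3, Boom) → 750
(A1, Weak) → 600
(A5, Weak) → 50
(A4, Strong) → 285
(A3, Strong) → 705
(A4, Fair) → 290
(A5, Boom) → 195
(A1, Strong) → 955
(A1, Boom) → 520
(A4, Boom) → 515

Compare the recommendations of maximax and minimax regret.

Row maxima: A1=955, A2=600, A3=910, A4=700, A5=750
Best best-case = 955 → A1.
Column bests: Weak=910, Fair=750, Strong=955, Boom=750.
A1 regrets: 310, 245, 0, 230 → max 310
A2 regrets: 310, 650, 555, 455 → max 650
A3 regrets: 0, 355, 250, 0 → max 355
A4 regrets: 210, 460, 670, 235 → max 670
A5 regrets: 860, 0, 705, 555 → max 860
Smallest max regret = 310 → A1.

maximax → A1; minimax regret → A1 (agree)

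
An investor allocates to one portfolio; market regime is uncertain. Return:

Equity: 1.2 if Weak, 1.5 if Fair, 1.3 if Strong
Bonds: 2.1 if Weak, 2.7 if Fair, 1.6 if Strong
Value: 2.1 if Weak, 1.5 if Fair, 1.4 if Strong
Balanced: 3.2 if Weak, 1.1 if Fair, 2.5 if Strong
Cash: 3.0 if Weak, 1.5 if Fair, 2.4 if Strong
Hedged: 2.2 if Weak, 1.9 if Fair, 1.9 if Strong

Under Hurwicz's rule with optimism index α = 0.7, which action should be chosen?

Balanced

Equity: 0.7·1.5 + 0.3·1.2 = 1.41
Bonds: 0.7·2.7 + 0.3·1.6 = 2.37
Value: 0.7·2.1 + 0.3·1.4 = 1.89
Balanced: 0.7·3.2 + 0.3·1.1 = 2.57
Cash: 0.7·3.0 + 0.3·1.5 = 2.55
Hedged: 0.7·2.2 + 0.3·1.9 = 2.11
Highest Hurwicz score = 2.57 → Balanced.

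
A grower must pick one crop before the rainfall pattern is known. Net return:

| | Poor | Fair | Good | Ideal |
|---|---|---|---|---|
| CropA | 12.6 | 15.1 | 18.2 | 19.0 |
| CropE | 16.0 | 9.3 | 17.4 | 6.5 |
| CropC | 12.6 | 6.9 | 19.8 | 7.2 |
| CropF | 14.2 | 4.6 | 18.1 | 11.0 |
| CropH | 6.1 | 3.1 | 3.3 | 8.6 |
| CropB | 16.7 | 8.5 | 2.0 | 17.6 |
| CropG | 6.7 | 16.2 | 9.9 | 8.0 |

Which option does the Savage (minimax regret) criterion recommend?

Column bests: Poor=16.7, Fair=16.2, Good=19.8, Ideal=19.0.
CropA regrets: 4.1, 1.1, 1.6, 0.0 → max 4.1
CropE regrets: 0.7, 6.9, 2.4, 12.5 → max 12.5
CropC regrets: 4.1, 9.3, 0.0, 11.8 → max 11.8
CropF regrets: 2.5, 11.6, 1.7, 8.0 → max 11.6
CropH regrets: 10.6, 13.1, 16.5, 10.4 → max 16.5
CropB regrets: 0.0, 7.7, 17.8, 1.4 → max 17.8
CropG regrets: 10.0, 0.0, 9.9, 11.0 → max 11.0
Smallest max regret = 4.1 → CropA.

CropA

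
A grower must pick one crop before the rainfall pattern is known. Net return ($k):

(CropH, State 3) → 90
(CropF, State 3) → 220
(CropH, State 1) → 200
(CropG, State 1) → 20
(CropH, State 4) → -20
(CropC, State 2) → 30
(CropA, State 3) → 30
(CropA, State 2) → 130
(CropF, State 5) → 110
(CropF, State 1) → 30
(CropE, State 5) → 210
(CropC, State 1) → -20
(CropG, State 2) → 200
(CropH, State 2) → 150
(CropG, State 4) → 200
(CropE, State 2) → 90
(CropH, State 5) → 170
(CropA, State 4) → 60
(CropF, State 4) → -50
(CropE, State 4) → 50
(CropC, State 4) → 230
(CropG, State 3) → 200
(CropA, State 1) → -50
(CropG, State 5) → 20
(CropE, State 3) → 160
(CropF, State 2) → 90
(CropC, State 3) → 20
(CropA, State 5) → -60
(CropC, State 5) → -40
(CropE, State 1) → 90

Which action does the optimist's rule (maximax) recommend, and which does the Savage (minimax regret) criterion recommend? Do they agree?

Row maxima: CropG=200, CropH=200, CropF=220, CropE=210, CropA=130, CropC=230
Best best-case = 230 → CropC.
Column bests: State 1=200, State 2=200, State 3=220, State 4=230, State 5=210.
CropG regrets: 180, 0, 20, 30, 190 → max 190
CropH regrets: 0, 50, 130, 250, 40 → max 250
CropF regrets: 170, 110, 0, 280, 100 → max 280
CropE regrets: 110, 110, 60, 180, 0 → max 180
CropA regrets: 250, 70, 190, 170, 270 → max 270
CropC regrets: 220, 170, 200, 0, 250 → max 250
Smallest max regret = 180 → CropE.

maximax → CropC; minimax regret → CropE (disagree)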